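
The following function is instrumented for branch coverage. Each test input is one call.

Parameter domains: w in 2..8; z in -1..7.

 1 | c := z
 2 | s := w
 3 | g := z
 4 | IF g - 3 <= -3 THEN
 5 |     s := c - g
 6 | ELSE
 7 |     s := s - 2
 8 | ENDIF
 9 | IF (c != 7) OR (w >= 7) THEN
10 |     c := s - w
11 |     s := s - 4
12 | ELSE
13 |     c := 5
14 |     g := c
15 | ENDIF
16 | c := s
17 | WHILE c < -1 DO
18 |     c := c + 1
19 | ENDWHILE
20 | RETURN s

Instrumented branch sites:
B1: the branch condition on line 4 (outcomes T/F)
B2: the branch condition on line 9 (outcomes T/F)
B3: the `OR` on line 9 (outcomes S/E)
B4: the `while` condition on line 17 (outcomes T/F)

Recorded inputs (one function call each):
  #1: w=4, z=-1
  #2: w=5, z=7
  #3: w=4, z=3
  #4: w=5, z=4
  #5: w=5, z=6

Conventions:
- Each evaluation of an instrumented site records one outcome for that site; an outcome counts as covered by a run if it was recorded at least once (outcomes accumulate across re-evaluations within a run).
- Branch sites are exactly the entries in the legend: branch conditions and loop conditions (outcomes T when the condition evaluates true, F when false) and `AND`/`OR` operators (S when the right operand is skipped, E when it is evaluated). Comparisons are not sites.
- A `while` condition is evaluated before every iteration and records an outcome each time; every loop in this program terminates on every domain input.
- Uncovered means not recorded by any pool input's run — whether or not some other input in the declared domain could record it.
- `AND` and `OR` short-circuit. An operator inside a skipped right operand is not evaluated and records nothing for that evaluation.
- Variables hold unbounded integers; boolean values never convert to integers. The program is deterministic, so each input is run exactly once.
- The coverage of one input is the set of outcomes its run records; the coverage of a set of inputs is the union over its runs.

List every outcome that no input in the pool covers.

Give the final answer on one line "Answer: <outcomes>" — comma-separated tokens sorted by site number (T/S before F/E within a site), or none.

run #1 (w=4, z=-1) runs B1->T, B3->S, B2->T, B4->T, B4->T, B4->T, B4->F; records B1=T, B2=T, B3=S, B4=T, B4=F
run #2 (w=5, z=7) runs B1->F, B3->E, B2->F, B4->F; records B1=F, B2=F, B3=E, B4=F
run #3 (w=4, z=3) runs B1->F, B3->S, B2->T, B4->T, B4->F; records B1=F, B2=T, B3=S, B4=T, B4=F
run #4 (w=5, z=4) runs B1->F, B3->S, B2->T, B4->F; records B1=F, B2=T, B3=S, B4=F
run #5 (w=5, z=6) runs B1->F, B3->S, B2->T, B4->F; records B1=F, B2=T, B3=S, B4=F
union over the pool: B1=T, B1=F, B2=T, B2=F, B3=S, B3=E, B4=T, B4=F
uncovered (0 of 8): none

Answer: none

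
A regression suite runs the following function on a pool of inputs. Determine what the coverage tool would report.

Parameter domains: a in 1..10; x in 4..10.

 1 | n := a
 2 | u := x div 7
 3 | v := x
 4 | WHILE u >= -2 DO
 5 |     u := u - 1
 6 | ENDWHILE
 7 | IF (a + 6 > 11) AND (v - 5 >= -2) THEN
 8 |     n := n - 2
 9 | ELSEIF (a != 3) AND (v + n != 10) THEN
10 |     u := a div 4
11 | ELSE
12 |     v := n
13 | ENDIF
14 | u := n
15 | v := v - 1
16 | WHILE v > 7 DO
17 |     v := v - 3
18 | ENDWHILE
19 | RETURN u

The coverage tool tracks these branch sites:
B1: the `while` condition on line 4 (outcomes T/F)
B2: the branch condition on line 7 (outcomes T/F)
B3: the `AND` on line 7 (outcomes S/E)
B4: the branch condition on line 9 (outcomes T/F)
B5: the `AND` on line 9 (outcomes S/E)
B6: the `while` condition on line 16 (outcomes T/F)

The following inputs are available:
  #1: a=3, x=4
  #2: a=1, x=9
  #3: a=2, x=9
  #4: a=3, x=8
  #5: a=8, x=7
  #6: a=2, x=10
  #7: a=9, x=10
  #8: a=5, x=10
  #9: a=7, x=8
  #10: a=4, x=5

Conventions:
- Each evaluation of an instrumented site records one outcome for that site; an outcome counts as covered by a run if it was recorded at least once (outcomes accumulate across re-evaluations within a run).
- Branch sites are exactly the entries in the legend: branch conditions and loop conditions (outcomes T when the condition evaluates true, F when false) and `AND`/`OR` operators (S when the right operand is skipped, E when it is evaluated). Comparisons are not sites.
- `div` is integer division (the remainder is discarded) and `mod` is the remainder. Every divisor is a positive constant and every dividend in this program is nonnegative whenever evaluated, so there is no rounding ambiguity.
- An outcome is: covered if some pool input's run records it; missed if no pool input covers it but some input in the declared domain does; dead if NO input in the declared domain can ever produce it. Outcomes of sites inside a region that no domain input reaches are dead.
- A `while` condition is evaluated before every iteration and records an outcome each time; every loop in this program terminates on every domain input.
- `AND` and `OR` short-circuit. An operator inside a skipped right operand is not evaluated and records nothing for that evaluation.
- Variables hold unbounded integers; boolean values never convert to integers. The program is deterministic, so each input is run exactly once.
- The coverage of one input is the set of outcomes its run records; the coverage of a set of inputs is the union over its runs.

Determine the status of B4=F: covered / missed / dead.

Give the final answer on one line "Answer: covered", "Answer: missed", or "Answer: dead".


B4=F is recorded by pool input(s) 1, 2, 4 -> covered
Answer: covered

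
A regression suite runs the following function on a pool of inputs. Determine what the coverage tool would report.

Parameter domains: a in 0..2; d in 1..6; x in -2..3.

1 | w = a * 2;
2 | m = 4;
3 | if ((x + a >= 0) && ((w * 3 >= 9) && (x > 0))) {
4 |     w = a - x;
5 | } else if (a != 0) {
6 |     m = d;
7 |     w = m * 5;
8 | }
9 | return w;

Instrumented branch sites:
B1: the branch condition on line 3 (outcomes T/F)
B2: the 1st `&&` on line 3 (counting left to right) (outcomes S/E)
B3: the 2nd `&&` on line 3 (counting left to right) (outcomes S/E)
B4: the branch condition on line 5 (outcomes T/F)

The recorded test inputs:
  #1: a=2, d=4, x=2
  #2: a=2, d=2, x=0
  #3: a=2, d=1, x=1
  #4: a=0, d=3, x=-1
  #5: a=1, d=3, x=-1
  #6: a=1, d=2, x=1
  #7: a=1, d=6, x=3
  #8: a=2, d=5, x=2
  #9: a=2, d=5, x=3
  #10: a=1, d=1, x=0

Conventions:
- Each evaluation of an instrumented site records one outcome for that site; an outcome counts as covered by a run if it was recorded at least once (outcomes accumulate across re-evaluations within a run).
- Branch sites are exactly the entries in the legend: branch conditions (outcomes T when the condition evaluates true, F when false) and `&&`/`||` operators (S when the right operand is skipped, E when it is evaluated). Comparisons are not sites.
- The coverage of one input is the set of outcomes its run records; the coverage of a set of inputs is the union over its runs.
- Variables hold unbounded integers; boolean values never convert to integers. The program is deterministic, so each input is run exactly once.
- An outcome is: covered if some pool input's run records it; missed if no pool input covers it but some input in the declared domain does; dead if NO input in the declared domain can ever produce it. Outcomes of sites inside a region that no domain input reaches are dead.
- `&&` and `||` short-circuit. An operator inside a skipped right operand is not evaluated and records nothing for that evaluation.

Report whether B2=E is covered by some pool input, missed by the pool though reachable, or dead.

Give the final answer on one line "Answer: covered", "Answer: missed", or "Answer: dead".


B2=E is recorded by pool input(s) 1, 2, 3, 5, 6, 7, 8, 9, 10 -> covered
Answer: covered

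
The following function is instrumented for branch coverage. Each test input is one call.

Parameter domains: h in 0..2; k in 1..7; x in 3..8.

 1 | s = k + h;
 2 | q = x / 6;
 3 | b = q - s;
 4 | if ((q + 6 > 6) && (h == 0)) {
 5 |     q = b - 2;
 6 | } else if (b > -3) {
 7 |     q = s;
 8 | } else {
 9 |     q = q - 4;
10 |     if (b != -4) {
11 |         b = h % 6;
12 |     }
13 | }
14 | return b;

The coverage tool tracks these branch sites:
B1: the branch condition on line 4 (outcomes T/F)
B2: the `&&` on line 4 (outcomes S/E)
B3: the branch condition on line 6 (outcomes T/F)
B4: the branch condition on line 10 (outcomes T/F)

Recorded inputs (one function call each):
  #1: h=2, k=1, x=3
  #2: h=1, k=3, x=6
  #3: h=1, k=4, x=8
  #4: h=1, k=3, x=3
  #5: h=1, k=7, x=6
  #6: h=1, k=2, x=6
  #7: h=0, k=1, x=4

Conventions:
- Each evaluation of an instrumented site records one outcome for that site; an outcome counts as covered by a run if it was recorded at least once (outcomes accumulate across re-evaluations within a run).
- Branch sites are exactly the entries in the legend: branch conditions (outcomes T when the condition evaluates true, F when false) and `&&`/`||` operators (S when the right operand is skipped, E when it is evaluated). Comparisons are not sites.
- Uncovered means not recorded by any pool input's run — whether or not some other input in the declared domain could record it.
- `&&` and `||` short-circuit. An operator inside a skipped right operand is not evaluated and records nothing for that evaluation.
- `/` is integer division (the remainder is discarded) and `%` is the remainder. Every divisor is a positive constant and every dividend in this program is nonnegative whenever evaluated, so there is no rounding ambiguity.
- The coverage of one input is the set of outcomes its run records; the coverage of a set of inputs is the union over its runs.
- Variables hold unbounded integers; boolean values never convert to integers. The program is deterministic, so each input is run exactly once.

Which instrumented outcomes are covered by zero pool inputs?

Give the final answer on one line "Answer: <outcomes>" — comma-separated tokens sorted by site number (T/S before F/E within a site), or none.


run #1 (h=2, k=1, x=3) runs B2->S, B1->F, B3->F, B4->T; records B1=F, B2=S, B3=F, B4=T
run #2 (h=1, k=3, x=6) runs B2->E, B1->F, B3->F, B4->T; records B1=F, B2=E, B3=F, B4=T
run #3 (h=1, k=4, x=8) runs B2->E, B1->F, B3->F, B4->F; records B1=F, B2=E, B3=F, B4=F
run #4 (h=1, k=3, x=3) runs B2->S, B1->F, B3->F, B4->F; records B1=F, B2=S, B3=F, B4=F
run #5 (h=1, k=7, x=6) runs B2->E, B1->F, B3->F, B4->T; records B1=F, B2=E, B3=F, B4=T
run #6 (h=1, k=2, x=6) runs B2->E, B1->F, B3->T; records B1=F, B2=E, B3=T
run #7 (h=0, k=1, x=4) runs B2->S, B1->F, B3->T; records B1=F, B2=S, B3=T
union over the pool: B1=F, B2=S, B2=E, B3=T, B3=F, B4=T, B4=F
uncovered (1 of 8): B1=T
Answer: B1=T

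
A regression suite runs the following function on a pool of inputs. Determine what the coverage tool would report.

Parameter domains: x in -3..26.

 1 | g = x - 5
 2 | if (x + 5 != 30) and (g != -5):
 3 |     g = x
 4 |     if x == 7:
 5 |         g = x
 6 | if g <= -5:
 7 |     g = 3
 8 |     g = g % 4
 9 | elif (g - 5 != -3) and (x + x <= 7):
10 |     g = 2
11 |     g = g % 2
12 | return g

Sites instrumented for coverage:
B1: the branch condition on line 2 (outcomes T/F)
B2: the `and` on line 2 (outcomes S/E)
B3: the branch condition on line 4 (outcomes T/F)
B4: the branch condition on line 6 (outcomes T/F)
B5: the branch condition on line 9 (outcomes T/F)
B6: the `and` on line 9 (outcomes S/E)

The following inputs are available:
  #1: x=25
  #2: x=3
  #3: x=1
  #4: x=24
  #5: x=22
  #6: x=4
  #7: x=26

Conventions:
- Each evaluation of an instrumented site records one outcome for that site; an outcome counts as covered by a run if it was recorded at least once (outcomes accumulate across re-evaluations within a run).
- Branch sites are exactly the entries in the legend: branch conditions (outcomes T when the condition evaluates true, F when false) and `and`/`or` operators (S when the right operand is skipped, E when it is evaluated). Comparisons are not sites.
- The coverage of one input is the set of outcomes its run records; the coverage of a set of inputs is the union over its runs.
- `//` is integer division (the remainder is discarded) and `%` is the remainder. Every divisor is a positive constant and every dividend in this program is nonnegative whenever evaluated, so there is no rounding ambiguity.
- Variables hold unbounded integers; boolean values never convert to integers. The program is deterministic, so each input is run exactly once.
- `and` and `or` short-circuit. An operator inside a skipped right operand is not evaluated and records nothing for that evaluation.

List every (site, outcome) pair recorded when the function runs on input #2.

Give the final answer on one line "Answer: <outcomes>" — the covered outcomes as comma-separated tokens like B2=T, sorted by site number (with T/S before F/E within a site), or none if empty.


Tracing the run of input #2 (x=3):
  B2->E, B1->T, B3->F, B4->F, B6->E, B5->T
collecting distinct outcomes: B1=T, B2=E, B3=F, B4=F, B5=T, B6=E
Answer: B1=T, B2=E, B3=F, B4=F, B5=T, B6=E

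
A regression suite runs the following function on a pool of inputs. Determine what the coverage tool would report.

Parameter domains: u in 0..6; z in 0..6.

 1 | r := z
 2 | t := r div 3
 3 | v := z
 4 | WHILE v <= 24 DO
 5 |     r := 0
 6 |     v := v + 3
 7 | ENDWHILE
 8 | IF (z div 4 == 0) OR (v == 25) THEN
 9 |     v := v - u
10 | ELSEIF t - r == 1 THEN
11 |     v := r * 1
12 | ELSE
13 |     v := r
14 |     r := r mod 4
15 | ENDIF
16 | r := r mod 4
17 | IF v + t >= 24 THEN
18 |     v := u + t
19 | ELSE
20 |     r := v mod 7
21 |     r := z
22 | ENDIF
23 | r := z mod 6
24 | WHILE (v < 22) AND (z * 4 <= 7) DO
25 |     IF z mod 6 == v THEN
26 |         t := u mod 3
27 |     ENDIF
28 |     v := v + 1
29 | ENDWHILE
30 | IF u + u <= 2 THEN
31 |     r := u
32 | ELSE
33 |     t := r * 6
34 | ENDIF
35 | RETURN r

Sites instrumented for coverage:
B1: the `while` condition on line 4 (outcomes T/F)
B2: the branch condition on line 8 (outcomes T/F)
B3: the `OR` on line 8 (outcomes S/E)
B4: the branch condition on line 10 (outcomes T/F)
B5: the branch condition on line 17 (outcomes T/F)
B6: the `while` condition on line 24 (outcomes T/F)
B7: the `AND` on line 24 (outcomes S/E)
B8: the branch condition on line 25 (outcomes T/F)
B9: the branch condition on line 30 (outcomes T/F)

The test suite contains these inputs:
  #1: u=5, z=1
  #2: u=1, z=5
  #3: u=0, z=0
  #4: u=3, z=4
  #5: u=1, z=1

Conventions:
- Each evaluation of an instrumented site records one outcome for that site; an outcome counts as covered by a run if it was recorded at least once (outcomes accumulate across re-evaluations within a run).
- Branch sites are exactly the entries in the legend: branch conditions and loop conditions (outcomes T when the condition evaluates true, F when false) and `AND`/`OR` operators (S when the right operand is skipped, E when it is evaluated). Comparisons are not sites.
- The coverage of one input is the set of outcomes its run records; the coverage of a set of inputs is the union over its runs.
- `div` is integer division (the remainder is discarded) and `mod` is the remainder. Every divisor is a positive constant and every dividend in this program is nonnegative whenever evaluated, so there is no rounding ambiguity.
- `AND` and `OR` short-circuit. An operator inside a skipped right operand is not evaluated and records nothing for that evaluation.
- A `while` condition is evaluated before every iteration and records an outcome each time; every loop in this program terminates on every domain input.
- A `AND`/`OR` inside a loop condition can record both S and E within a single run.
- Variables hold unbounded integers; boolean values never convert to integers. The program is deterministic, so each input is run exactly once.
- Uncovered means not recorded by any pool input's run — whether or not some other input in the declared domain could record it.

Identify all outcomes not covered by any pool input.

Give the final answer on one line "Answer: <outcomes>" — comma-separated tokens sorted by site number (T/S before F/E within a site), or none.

test 1 (u=5, z=1) hits B1=T, B1=F, B2=T, B3=S, B5=F, B6=T, B6=F, B7=S, B7=E, B8=F, B9=F
test 2 (u=1, z=5) hits B1=T, B1=F, B2=F, B3=E, B4=T, B5=F, B6=F, B7=E, B9=T
test 3 (u=0, z=0) hits B1=T, B1=F, B2=T, B3=S, B5=T, B6=T, B6=F, B7=S, B7=E, B8=T, B8=F, B9=T
test 4 (u=3, z=4) hits B1=T, B1=F, B2=T, B3=E, B5=F, B6=F, B7=S, B9=F
test 5 (u=1, z=1) hits B1=T, B1=F, B2=T, B3=S, B5=T, B6=T, B6=F, B7=S, B7=E, B8=T, B8=F, B9=T
union over the pool: B1=T, B1=F, B2=T, B2=F, B3=S, B3=E, B4=T, B5=T, B5=F, B6=T, B6=F, B7=S, B7=E, B8=T, B8=F, B9=T, B9=F
uncovered (1 of 18): B4=F

Answer: B4=F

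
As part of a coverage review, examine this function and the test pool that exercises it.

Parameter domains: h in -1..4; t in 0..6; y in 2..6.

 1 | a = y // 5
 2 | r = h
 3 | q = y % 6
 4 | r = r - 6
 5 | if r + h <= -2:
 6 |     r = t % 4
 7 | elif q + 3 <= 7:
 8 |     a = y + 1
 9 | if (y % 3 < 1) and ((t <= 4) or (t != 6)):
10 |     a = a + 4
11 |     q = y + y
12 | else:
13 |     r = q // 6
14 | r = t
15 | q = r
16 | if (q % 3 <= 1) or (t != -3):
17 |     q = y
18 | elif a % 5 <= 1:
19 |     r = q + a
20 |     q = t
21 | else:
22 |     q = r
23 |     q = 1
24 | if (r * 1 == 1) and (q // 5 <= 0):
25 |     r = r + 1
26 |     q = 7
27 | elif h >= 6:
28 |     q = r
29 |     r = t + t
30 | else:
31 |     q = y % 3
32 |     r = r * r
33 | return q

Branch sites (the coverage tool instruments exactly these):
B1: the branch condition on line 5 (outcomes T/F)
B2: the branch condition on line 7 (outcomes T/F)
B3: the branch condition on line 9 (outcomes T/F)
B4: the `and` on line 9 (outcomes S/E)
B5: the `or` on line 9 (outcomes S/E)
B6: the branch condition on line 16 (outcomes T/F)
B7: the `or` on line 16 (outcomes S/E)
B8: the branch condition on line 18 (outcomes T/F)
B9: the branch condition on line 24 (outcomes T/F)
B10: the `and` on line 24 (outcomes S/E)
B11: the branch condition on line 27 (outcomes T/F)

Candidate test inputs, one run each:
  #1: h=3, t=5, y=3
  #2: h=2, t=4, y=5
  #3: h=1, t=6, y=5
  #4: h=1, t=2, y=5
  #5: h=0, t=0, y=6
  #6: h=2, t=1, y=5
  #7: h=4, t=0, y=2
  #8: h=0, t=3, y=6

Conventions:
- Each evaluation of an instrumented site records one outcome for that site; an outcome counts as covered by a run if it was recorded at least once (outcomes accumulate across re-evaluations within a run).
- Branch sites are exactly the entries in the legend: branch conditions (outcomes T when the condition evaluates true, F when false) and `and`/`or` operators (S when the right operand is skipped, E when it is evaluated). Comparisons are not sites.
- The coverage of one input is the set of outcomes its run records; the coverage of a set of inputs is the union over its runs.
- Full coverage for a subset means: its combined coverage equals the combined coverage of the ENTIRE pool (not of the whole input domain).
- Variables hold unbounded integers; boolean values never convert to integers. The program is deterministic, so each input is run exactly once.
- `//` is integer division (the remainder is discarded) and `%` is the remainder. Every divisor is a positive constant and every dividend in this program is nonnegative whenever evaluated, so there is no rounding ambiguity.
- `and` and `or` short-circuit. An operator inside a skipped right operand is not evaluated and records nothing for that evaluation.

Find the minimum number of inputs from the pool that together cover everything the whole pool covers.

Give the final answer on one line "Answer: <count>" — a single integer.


input #1 (h=3, t=5, y=3): events B1->F, B2->T, B4->E, B5->E, B3->T, B7->E, B6->T, B10->S, B9->F, B11->F; covers B1=F, B2=T, B3=T, B4=E, B5=E, B6=T, B7=E, B9=F, B10=S, B11=F
input #2 (h=2, t=4, y=5): events B1->T, B4->S, B3->F, B7->S, B6->T, B10->S, B9->F, B11->F; covers B1=T, B3=F, B4=S, B6=T, B7=S, B9=F, B10=S, B11=F
input #3 (h=1, t=6, y=5): events B1->T, B4->S, B3->F, B7->S, B6->T, B10->S, B9->F, B11->F; covers B1=T, B3=F, B4=S, B6=T, B7=S, B9=F, B10=S, B11=F
input #4 (h=1, t=2, y=5): events B1->T, B4->S, B3->F, B7->E, B6->T, B10->S, B9->F, B11->F; covers B1=T, B3=F, B4=S, B6=T, B7=E, B9=F, B10=S, B11=F
input #5 (h=0, t=0, y=6): events B1->T, B4->E, B5->S, B3->T, B7->S, B6->T, B10->S, B9->F, B11->F; covers B1=T, B3=T, B4=E, B5=S, B6=T, B7=S, B9=F, B10=S, B11=F
input #6 (h=2, t=1, y=5): events B1->T, B4->S, B3->F, B7->S, B6->T, B10->E, B9->F, B11->F; covers B1=T, B3=F, B4=S, B6=T, B7=S, B9=F, B10=E, B11=F
input #7 (h=4, t=0, y=2): events B1->F, B2->T, B4->S, B3->F, B7->S, B6->T, B10->S, B9->F, B11->F; covers B1=F, B2=T, B3=F, B4=S, B6=T, B7=S, B9=F, B10=S, B11=F
input #8 (h=0, t=3, y=6): events B1->T, B4->E, B5->S, B3->T, B7->S, B6->T, B10->S, B9->F, B11->F; covers B1=T, B3=T, B4=E, B5=S, B6=T, B7=S, B9=F, B10=S, B11=F
the full pool covers 16 outcomes: B1=T, B1=F, B2=T, B3=T, B3=F, B4=S, B4=E, B5=S, B5=E, B6=T, B7=S, B7=E, B9=F, B10=S, B10=E, B11=F
size 1 is not enough: best union over all size-1 subsets is 10/16
size 2 is not enough: best union over all size-2 subsets is 15/16
at size 3, {1, 5, 6} reaches all 16 outcomes; every lexicographically earlier size-3 subset fails
Answer: 3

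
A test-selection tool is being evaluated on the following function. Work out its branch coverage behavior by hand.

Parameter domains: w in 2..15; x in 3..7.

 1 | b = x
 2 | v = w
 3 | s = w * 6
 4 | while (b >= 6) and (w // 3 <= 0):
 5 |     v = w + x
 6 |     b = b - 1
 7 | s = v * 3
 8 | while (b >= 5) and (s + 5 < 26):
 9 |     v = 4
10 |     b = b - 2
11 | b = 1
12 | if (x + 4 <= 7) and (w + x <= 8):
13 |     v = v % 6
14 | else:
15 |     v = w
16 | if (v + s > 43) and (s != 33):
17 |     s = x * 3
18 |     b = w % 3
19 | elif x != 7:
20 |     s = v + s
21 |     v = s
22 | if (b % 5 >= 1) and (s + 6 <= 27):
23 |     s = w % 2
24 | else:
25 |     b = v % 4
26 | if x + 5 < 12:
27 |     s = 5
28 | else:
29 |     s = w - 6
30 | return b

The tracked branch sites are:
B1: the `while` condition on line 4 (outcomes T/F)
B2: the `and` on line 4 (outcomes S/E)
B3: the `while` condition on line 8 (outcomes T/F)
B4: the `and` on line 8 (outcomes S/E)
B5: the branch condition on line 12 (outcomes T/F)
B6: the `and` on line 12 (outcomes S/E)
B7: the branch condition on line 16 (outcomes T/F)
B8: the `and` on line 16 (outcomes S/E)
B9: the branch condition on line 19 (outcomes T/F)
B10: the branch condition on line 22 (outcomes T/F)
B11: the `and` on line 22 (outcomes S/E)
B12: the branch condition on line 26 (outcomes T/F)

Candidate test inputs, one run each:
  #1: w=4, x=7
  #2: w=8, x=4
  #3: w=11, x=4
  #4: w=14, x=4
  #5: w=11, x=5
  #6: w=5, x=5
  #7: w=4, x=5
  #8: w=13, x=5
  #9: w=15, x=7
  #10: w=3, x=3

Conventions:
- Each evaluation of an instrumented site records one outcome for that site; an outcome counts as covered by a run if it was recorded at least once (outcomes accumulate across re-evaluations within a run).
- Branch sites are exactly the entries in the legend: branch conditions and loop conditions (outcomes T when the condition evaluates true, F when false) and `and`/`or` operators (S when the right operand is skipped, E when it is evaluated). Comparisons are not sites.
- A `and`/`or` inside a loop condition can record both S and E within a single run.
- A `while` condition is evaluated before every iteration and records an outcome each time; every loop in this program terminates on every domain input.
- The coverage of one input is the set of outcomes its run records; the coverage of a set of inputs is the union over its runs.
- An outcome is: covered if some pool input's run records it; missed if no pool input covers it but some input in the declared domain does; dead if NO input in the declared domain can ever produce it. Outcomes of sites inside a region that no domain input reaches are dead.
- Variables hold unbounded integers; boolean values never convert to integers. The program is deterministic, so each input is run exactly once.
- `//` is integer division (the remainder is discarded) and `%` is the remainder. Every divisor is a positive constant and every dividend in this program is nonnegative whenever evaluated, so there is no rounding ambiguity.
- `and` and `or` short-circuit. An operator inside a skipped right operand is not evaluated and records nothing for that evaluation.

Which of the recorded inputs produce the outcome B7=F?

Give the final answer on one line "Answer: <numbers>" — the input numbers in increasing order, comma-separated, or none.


input #1 (w=4, x=7): hits B7=F
input #2 (w=8, x=4): hits B7=F
input #3 (w=11, x=4): hits B7=F
input #4 (w=14, x=4): never hits B7=F
input #5 (w=11, x=5): hits B7=F
input #6 (w=5, x=5): hits B7=F
input #7 (w=4, x=5): hits B7=F
input #8 (w=13, x=5): never hits B7=F
input #9 (w=15, x=7): never hits B7=F
input #10 (w=3, x=3): hits B7=F
Answer: 1, 2, 3, 5, 6, 7, 10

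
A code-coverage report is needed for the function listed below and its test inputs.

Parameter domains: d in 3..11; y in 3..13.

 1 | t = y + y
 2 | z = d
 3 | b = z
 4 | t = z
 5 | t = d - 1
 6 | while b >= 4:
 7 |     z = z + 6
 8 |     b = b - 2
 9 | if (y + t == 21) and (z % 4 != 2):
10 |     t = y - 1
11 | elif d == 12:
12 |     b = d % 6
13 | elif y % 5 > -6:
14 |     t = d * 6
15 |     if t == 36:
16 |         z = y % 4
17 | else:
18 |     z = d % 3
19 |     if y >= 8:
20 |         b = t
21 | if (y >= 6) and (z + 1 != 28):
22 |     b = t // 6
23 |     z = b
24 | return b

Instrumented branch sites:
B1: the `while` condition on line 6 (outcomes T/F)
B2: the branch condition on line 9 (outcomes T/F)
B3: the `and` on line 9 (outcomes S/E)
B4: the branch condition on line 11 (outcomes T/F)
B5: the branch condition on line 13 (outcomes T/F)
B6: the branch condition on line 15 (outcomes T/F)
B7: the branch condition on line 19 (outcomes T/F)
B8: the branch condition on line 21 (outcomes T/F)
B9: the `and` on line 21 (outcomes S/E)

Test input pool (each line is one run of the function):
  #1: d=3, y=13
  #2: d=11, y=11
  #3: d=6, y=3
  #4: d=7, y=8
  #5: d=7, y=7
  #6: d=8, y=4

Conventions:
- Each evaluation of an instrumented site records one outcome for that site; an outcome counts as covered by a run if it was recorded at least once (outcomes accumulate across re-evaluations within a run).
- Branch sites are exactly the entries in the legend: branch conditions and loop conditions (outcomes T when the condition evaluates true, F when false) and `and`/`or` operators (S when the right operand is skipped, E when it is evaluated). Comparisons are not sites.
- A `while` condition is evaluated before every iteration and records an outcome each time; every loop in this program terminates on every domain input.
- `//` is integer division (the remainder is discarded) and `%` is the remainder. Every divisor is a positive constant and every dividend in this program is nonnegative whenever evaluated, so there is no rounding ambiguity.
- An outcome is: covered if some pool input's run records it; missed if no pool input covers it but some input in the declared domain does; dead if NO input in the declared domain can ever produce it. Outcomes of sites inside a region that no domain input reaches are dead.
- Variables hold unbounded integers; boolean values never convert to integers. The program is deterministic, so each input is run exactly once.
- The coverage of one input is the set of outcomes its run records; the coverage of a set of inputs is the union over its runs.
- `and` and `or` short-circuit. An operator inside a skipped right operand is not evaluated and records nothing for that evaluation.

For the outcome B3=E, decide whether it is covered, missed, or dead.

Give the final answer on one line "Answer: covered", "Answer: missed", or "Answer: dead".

B3=E is recorded by pool input(s) 2 -> covered

Answer: covered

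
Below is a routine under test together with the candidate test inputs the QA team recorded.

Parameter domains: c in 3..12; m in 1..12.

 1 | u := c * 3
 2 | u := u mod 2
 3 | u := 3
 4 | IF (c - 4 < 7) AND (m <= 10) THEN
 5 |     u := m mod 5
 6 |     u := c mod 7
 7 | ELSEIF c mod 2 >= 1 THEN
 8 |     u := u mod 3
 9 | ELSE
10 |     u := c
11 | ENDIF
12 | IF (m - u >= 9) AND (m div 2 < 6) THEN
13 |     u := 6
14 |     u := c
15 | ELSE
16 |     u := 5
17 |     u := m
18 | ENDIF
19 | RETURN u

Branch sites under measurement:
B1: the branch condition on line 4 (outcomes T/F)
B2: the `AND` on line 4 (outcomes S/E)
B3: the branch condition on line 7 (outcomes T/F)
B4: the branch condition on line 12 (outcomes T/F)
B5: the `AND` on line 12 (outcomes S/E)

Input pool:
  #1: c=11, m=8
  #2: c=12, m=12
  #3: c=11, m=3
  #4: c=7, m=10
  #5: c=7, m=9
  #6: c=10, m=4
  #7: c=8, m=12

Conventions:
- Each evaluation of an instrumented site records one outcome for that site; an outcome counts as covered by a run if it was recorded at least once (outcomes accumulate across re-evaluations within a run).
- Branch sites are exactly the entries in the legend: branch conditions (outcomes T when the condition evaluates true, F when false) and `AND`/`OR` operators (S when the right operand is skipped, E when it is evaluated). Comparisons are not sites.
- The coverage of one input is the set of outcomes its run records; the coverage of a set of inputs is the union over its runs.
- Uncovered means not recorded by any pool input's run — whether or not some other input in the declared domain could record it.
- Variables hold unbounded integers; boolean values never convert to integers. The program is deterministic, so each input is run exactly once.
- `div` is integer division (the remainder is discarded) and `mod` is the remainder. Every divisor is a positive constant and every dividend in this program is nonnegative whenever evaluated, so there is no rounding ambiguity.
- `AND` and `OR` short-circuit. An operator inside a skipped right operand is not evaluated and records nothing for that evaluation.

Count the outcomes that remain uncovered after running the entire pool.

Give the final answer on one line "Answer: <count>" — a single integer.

test 1 (c=11, m=8) hits B1=F, B2=S, B3=T, B4=F, B5=S
test 2 (c=12, m=12) hits B1=F, B2=S, B3=F, B4=F, B5=S
test 3 (c=11, m=3) hits B1=F, B2=S, B3=T, B4=F, B5=S
test 4 (c=7, m=10) hits B1=T, B2=E, B4=T, B5=E
test 5 (c=7, m=9) hits B1=T, B2=E, B4=T, B5=E
test 6 (c=10, m=4) hits B1=T, B2=E, B4=F, B5=S
test 7 (c=8, m=12) hits B1=F, B2=E, B3=F, B4=F, B5=S
union over the pool: B1=T, B1=F, B2=S, B2=E, B3=T, B3=F, B4=T, B4=F, B5=S, B5=E
uncovered (0 of 10): none

Answer: 0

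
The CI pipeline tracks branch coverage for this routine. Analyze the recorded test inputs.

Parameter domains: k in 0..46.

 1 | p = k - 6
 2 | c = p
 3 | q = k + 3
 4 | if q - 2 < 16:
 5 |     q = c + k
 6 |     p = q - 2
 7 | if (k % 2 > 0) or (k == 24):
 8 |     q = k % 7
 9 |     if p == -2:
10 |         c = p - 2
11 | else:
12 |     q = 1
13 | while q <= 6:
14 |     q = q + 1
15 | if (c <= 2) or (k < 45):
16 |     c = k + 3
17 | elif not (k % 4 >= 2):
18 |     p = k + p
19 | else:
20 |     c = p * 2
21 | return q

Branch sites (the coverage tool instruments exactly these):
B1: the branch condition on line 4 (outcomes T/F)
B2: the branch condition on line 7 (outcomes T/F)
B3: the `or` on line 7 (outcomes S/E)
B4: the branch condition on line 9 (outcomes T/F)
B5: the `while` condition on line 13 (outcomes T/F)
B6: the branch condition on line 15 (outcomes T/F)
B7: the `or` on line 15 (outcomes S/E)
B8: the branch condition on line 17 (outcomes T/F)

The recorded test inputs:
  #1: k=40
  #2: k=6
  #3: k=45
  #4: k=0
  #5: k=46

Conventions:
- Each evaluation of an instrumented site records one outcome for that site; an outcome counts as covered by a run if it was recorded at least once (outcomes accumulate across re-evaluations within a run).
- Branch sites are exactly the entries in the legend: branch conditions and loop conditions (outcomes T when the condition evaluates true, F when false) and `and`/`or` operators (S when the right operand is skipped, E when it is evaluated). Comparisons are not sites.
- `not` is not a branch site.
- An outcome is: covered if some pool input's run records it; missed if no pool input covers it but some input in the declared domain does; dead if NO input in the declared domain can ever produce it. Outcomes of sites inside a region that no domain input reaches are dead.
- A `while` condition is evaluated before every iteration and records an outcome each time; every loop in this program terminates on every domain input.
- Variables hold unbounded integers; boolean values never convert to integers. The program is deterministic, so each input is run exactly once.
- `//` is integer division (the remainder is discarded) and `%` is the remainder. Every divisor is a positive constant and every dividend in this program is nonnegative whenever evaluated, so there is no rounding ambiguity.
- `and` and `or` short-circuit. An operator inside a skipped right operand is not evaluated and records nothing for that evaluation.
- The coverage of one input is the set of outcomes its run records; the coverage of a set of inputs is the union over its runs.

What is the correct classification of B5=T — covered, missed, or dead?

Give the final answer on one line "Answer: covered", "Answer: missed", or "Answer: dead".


B5=T is recorded by pool input(s) 1, 2, 3, 4, 5 -> covered
Answer: covered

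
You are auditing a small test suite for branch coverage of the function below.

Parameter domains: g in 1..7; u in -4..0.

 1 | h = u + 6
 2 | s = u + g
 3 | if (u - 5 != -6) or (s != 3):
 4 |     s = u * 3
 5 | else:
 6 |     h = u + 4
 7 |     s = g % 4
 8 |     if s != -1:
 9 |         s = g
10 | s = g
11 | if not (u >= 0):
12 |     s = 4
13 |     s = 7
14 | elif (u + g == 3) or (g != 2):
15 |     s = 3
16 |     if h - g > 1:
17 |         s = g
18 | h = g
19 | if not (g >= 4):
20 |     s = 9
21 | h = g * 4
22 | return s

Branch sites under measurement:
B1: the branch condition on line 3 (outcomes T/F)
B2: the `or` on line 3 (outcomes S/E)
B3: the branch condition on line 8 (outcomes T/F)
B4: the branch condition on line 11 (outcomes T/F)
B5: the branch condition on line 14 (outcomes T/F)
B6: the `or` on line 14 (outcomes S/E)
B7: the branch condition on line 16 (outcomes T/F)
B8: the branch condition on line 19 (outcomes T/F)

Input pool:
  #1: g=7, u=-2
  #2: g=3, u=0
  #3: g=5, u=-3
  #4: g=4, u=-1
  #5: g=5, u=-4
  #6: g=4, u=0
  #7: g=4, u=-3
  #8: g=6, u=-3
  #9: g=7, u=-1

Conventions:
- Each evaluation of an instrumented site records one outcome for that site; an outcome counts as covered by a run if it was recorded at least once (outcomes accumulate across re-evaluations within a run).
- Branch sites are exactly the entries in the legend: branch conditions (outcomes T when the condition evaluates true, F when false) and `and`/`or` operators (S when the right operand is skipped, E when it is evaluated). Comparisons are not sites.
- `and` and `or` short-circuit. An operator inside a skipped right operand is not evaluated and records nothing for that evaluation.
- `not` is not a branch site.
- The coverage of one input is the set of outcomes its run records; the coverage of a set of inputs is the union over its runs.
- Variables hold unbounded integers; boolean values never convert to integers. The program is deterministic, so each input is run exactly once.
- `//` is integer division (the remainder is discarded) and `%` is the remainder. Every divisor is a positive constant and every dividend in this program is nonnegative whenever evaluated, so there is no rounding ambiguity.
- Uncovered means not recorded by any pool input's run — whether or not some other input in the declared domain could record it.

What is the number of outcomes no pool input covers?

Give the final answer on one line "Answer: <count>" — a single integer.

input #1 (g=7, u=-2): covers B1=T, B2=S, B4=T, B8=F
input #2 (g=3, u=0): covers B1=T, B2=S, B4=F, B5=T, B6=S, B7=T, B8=T
input #3 (g=5, u=-3): covers B1=T, B2=S, B4=T, B8=F
input #4 (g=4, u=-1): covers B1=F, B2=E, B3=T, B4=T, B8=F
input #5 (g=5, u=-4): covers B1=T, B2=S, B4=T, B8=F
input #6 (g=4, u=0): covers B1=T, B2=S, B4=F, B5=T, B6=E, B7=T, B8=F
input #7 (g=4, u=-3): covers B1=T, B2=S, B4=T, B8=F
input #8 (g=6, u=-3): covers B1=T, B2=S, B4=T, B8=F
input #9 (g=7, u=-1): covers B1=T, B2=E, B4=T, B8=F
union over the pool: B1=T, B1=F, B2=S, B2=E, B3=T, B4=T, B4=F, B5=T, B6=S, B6=E, B7=T, B8=T, B8=F
uncovered (3 of 16): B3=F, B5=F, B7=F

Answer: 3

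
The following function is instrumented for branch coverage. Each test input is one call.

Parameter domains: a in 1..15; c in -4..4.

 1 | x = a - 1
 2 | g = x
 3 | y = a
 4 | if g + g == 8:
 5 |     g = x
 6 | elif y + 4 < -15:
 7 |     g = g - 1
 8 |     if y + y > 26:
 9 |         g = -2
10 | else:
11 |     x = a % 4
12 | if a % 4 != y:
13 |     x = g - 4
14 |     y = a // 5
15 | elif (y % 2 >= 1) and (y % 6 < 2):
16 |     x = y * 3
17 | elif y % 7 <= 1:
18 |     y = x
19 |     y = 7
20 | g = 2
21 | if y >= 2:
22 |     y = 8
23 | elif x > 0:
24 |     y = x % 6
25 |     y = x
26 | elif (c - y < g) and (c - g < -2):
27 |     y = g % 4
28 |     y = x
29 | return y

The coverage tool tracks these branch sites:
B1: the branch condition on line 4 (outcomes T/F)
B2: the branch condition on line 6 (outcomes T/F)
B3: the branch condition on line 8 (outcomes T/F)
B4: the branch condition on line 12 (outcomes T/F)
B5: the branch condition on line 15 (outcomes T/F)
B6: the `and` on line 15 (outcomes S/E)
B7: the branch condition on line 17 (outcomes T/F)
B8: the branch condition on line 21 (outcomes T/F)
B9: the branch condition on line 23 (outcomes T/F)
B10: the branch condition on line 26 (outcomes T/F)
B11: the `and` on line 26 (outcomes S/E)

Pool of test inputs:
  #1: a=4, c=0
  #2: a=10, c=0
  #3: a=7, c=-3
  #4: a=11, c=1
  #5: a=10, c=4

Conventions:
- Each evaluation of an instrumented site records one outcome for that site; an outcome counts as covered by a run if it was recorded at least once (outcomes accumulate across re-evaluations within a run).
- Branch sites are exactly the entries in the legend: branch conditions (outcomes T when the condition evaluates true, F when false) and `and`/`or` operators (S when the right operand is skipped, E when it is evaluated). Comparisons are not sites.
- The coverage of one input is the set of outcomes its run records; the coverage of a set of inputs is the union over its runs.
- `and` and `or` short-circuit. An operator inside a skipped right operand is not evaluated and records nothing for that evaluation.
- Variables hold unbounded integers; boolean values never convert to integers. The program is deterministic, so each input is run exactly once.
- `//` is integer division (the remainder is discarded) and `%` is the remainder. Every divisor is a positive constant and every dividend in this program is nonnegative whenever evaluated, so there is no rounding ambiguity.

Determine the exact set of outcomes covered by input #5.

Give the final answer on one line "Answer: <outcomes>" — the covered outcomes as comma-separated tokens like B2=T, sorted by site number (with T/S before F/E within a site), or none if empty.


Running input #5 (a=10, c=4), event by event:
  B1->F, B2->F, B4->T, B8->T
as a set, this run covers: B1=F, B2=F, B4=T, B8=T
Answer: B1=F, B2=F, B4=T, B8=T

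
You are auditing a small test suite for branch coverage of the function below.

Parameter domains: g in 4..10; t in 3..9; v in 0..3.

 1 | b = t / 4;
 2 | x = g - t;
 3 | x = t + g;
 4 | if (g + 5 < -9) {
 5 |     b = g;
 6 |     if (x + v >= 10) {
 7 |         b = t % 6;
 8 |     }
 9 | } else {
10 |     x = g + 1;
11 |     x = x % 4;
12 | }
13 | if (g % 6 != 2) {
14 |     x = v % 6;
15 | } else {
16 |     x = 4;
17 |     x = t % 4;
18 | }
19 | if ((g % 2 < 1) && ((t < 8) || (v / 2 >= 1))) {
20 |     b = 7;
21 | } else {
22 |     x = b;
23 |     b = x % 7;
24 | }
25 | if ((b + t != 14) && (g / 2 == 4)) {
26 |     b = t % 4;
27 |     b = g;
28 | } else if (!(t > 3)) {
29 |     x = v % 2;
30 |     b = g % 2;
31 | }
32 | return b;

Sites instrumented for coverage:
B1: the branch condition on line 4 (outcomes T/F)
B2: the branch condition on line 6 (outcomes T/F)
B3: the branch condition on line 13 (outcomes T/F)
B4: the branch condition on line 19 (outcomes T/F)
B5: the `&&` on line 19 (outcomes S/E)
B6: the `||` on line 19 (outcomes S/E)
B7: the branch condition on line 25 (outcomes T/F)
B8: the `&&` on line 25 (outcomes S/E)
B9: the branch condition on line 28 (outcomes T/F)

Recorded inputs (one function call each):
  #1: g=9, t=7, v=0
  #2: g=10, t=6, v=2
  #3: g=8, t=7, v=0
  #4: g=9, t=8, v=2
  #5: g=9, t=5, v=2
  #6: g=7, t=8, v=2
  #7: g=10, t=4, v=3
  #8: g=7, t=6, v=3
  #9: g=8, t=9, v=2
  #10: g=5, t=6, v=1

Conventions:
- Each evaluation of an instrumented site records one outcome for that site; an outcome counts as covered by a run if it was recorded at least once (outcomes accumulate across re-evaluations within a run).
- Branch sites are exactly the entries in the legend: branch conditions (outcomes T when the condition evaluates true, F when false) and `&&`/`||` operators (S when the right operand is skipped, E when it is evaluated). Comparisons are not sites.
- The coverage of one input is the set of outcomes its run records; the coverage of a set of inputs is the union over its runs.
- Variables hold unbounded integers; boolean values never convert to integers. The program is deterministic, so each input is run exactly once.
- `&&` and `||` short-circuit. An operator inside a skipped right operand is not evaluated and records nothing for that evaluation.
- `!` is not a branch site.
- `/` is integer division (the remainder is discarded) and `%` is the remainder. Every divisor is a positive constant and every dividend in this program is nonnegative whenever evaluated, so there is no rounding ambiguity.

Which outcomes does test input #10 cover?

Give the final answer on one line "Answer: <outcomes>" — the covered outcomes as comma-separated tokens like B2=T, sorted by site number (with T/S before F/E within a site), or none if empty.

Simulating input #10 (g=5, t=6, v=1) step by step:
  B1->F, B3->T, B5->S, B4->F, B8->E, B7->F, B9->F
distinct outcomes covered: B1=F, B3=T, B4=F, B5=S, B7=F, B8=E, B9=F

Answer: B1=F, B3=T, B4=F, B5=S, B7=F, B8=E, B9=F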